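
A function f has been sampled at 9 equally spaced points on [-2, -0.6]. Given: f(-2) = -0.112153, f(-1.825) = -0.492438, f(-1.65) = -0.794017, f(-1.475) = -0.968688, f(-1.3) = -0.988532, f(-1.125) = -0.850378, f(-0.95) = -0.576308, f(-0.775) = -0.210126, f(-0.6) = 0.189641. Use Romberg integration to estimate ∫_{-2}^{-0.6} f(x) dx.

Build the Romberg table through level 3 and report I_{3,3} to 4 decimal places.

-0.8589

I_{0,0} (trapezoid, 1 panel, h=1.4000): 0.054242
I_{1,0} (trapezoid, 2 panels, h=0.7000): -0.664852
I_{2,0} (trapezoid, 4 panels, h=0.3500): -0.812040
I_{3,0} (trapezoid, 8 panels, h=0.1750): -0.847305
I_{1,1} = -0.664852 + (-0.664852 − 0.054242)/3 = -0.904550
I_{2,1} = -0.812040 + (-0.812040 − (-0.664852))/3 = -0.861103
I_{3,1} = -0.847305 + (-0.847305 − (-0.812040))/3 = -0.859060
I_{2,2} = -0.861103 + (-0.861103 − (-0.904550))/15 = -0.858207
I_{3,2} = -0.859060 + (-0.859060 − (-0.861103))/15 = -0.858924
I_{3,3} = -0.858924 + (-0.858924 − (-0.858207))/63 = -0.858935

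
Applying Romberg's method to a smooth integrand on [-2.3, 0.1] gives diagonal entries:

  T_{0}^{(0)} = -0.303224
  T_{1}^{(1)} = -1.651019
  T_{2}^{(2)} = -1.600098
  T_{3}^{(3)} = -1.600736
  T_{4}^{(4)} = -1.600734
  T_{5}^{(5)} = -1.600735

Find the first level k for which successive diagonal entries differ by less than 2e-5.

|T_{1}^{(1)} − T_{0}^{(0)}| = 1.347795 ≥ 2e-5
|T_{2}^{(2)} − T_{1}^{(1)}| = 0.050921 ≥ 2e-5
|T_{3}^{(3)} − T_{2}^{(2)}| = 0.000638 ≥ 2e-5
|T_{4}^{(4)} − T_{3}^{(3)}| = 0.000002 < 2e-5

k = 4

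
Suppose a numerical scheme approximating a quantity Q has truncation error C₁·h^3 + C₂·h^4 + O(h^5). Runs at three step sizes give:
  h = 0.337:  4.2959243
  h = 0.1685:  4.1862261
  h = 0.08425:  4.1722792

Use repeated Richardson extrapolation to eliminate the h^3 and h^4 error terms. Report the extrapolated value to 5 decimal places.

4.17027

First eliminate the h^3 term (factor 2^3 = 8):
  B₁ = (8·4.1862261 − 4.2959243)/7 = 4.1705549
  B₂ = (8·4.1722792 − 4.1862261)/7 = 4.1702868
Then eliminate the h^4 term (factor 2^4 = 16):
  (16·4.1702868 − 4.1705549)/15 = 4.1702689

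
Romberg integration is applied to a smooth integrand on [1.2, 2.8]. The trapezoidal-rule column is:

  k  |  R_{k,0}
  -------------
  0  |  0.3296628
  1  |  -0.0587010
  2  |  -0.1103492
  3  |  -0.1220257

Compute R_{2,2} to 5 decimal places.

R_{1,1} = -0.0587010 + (-0.0587010 − 0.3296628)/3 = -0.1881556
R_{2,1} = (4·(-0.1103492) − (-0.0587010)) / 3 = -0.1275653
R_{2,2} = -0.1275653 + (-0.1275653 − (-0.1881556))/15 = -0.1235259

-0.12353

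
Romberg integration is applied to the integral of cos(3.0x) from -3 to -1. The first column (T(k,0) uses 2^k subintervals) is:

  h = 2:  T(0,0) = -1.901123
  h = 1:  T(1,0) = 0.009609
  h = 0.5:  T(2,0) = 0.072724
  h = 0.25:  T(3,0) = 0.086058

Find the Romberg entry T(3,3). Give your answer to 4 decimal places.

0.0908

T(1,1) = 0.009609 + (0.009609 − (-1.901123))/3 = 0.646520
T(2,1) = 0.072724 + (0.072724 − 0.009609)/3 = 0.093762
T(3,1) = (4·0.086058 − 0.072724) / 3 = 0.090503
T(2,2) = (16·0.093762 − 0.646520) / 15 = 0.056911
T(3,2) = (16·0.090503 − 0.093762) / 15 = 0.090286
T(3,3) = 0.090286 + (0.090286 − 0.056911)/63 = 0.090816
(Column j=1 coincides with Simpson's rule on the same nodes.)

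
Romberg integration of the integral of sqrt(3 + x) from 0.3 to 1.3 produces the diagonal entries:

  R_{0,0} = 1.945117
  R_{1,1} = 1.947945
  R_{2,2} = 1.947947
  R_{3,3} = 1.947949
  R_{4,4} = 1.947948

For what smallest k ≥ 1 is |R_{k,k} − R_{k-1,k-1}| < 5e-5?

k = 2

|R_{1,1} − R_{0,0}| = 0.002828 ≥ 5e-5
|R_{2,2} − R_{1,1}| = 0.000002 < 5e-5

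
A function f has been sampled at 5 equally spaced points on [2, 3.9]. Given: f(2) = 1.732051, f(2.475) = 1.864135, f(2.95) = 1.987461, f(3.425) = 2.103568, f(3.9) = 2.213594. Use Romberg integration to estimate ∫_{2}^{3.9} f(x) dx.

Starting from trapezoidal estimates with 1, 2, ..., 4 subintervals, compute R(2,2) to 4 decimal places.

3.7670

R(0,0) (trapezoid, 1 panel, h=1.9000): 3.748363
R(1,0) (trapezoid, 2 panels, h=0.9500): 3.762269
R(2,0) (trapezoid, 4 panels, h=0.4750): 3.765794
R(1,1) = 3.762269 + (3.762269 − 3.748363)/3 = 3.766904
R(2,1) = 3.765794 + (3.765794 − 3.762269)/3 = 3.766969
R(2,2) = 3.766969 + (3.766969 − 3.766904)/15 = 3.766973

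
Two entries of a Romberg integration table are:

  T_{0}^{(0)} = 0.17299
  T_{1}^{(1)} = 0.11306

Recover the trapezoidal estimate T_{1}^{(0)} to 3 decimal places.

0.128

From T_{1}^{(1)} = (4·T_{1}^{(0)} − T_{0}^{(0)})/3, solve for T_{1}^{(0)}:
4·T_{1}^{(0)} = 3·0.11306 + 0.17299 = 0.51217
T_{1}^{(0)} = 0.12804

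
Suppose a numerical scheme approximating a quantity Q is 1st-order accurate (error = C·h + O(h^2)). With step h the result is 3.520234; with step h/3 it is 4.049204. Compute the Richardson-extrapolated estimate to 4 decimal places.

4.3137

Extrapolated value = (3·A(h/3) − A(h)) / (3 − 1)
= (3·4.049204 − 3.520234) / 2
= 8.627378 / 2 = 4.313689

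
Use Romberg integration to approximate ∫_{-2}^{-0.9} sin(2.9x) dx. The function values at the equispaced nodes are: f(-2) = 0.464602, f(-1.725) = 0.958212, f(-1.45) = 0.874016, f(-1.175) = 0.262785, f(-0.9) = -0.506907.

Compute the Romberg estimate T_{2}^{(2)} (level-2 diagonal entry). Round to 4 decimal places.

T_{0}^{(0)} (trapezoid, 1 panel, h=1.1000): -0.023268
T_{1}^{(0)} (trapezoid, 2 panels, h=0.5500): 0.469075
T_{2}^{(0)} (trapezoid, 4 panels, h=0.2750): 0.570312
T_{1}^{(1)} = 0.469075 + (0.469075 − (-0.023268))/3 = 0.633189
T_{2}^{(1)} = 0.570312 + (0.570312 − 0.469075)/3 = 0.604058
T_{2}^{(2)} = 0.604058 + (0.604058 − 0.633189)/15 = 0.602116

0.6021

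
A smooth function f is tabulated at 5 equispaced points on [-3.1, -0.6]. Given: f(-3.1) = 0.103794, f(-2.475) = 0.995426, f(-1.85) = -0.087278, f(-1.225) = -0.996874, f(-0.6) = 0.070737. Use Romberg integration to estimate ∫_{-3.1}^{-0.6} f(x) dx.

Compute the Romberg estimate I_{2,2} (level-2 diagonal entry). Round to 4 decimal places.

0.0036

I_{0,0} (trapezoid, 1 panel, h=2.5000): 0.218164
I_{1,0} (trapezoid, 2 panels, h=1.2500): -0.000016
I_{2,0} (trapezoid, 4 panels, h=0.6250): -0.000913
I_{1,1} = -0.000016 + (-0.000016 − 0.218164)/3 = -0.072743
I_{2,1} = -0.000913 + (-0.000913 − (-0.000016))/3 = -0.001212
I_{2,2} = -0.001212 + (-0.001212 − (-0.072743))/15 = 0.003557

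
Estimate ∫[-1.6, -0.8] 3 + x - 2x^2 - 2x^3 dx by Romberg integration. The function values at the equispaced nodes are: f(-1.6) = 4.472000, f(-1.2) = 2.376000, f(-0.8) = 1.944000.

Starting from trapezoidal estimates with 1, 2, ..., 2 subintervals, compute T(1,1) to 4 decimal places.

2.1227

T(0,0) (trapezoid, 1 panel, h=0.8000): 2.566400
T(1,0) (trapezoid, 2 panels, h=0.4000): 2.233600
T(1,1) = 2.233600 + (2.233600 − 2.566400)/3 = 2.122667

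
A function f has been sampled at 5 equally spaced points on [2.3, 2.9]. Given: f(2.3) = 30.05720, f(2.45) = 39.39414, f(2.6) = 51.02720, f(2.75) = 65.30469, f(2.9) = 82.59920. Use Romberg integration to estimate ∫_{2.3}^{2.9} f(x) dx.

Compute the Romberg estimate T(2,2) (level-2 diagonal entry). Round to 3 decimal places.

31.675

T(0,0) (trapezoid, 1 panel, h=0.6000): 33.79692
T(1,0) (trapezoid, 2 panels, h=0.3000): 32.20662
T(2,0) (trapezoid, 4 panels, h=0.1500): 31.80813
T(1,1) = 32.20662 + (32.20662 − 33.79692)/3 = 31.67652
T(2,1) = 31.80813 + (31.80813 − 32.20662)/3 = 31.67530
T(2,2) = 31.67530 + (31.67530 − 31.67652)/15 = 31.67522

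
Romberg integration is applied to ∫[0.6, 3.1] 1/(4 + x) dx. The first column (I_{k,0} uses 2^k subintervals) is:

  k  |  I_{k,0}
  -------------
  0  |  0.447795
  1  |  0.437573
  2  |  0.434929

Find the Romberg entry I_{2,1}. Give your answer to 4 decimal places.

0.4340

I_{2,1} = 0.434929 + (0.434929 − 0.437573)/3 = 0.434048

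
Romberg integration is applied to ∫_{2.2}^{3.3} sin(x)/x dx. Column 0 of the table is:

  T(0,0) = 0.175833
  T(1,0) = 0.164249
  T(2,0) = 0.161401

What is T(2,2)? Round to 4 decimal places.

0.1605

Richardson extrapolation on the trapezoidal column (denominator 4−1=3):
T(1,1) = (4·0.164249 − 0.175833) / 3 = 0.160388
T(2,1) = 0.161401 + (0.161401 − 0.164249)/3 = 0.160452
T(2,2) = (16·0.160452 − 0.160388) / 15 = 0.160456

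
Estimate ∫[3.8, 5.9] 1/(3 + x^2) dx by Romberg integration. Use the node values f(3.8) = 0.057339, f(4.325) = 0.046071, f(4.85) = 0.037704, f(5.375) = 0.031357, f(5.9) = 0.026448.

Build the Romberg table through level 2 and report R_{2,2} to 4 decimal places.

0.0821

R_{0,0} (trapezoid, 1 panel, h=2.1000): 0.087976
R_{1,0} (trapezoid, 2 panels, h=1.0500): 0.083577
R_{2,0} (trapezoid, 4 panels, h=0.5250): 0.082438
R_{1,1} = 0.083577 + (0.083577 − 0.087976)/3 = 0.082111
R_{2,1} = 0.082438 + (0.082438 − 0.083577)/3 = 0.082058
R_{2,2} = 0.082058 + (0.082058 − 0.082111)/15 = 0.082054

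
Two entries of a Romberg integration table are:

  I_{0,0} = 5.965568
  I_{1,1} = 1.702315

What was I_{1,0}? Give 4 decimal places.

From I_{1,1} = (4·I_{1,0} − I_{0,0})/3, solve for I_{1,0}:
4·I_{1,0} = 3·1.702315 + 5.965568 = 11.072513
I_{1,0} = 2.768128

2.7681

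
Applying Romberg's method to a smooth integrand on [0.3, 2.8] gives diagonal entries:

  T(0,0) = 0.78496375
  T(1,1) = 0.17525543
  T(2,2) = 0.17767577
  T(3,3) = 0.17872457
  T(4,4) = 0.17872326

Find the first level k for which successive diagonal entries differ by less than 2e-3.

k = 3

|T(1,1) − T(0,0)| = 0.60970832 ≥ 2e-3
|T(2,2) − T(1,1)| = 0.00242034 ≥ 2e-3
|T(3,3) − T(2,2)| = 0.00104880 < 2e-3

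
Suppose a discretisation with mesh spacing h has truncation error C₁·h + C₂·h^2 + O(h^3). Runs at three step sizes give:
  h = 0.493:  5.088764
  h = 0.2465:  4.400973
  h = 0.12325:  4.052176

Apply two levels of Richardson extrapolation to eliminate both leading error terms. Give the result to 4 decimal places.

First eliminate the h term (factor 2^1 = 2):
  B₁ = (2·4.400973 − 5.088764)/1 = 3.713182
  B₂ = (2·4.052176 − 4.400973)/1 = 3.703379
Then eliminate the h^2 term (factor 2^2 = 4):
  (4·3.703379 − 3.713182)/3 = 3.700111

3.7001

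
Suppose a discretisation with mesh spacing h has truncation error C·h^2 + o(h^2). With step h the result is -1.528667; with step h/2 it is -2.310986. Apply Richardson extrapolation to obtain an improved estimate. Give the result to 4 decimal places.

-2.5718

The leading error scales as h^2; refining by a factor of 2 reduces it by 2^2 = 4.
Extrapolated value = (4·A(h/2) − A(h)) / (4 − 1)
= (4·(-2.310986) − (-1.528667)) / 3
= -7.715277 / 3 = -2.571759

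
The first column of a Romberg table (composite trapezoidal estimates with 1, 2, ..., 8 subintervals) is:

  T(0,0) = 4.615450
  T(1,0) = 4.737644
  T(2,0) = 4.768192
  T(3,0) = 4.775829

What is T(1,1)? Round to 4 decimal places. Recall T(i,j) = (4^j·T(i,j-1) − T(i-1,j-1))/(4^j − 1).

4.7784

Richardson extrapolation on the trapezoidal column (denominator 4−1=3):
T(1,1) = 4.737644 + (4.737644 − 4.615450)/3 = 4.778375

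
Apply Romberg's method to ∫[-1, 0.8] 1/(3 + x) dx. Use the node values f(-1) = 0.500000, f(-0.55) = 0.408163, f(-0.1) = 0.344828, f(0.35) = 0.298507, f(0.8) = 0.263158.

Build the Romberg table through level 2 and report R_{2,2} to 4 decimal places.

0.6419

R_{0,0} (trapezoid, 1 panel, h=1.8000): 0.686842
R_{1,0} (trapezoid, 2 panels, h=0.9000): 0.653766
R_{2,0} (trapezoid, 4 panels, h=0.4500): 0.644885
R_{1,1} = 0.653766 + (0.653766 − 0.686842)/3 = 0.642741
R_{2,1} = 0.644885 + (0.644885 − 0.653766)/3 = 0.641925
R_{2,2} = 0.641925 + (0.641925 − 0.642741)/15 = 0.641871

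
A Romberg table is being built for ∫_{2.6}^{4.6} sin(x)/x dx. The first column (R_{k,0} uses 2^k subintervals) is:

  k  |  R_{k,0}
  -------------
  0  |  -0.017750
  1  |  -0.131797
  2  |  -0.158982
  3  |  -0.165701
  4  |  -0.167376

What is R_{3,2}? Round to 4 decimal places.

Richardson extrapolation on the trapezoidal column (denominator 4−1=3):
R_{2,1} = (4·(-0.158982) − (-0.131797)) / 3 = -0.168044
R_{3,1} = (4·(-0.165701) − (-0.158982)) / 3 = -0.167941
R_{3,2} = (16·(-0.167941) − (-0.168044)) / 15 = -0.167934

-0.1679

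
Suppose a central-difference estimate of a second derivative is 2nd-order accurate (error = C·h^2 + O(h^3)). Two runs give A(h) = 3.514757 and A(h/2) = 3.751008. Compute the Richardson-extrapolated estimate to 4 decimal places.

3.8298

The leading error scales as h^2; refining by a factor of 2 reduces it by 2^2 = 4.
Extrapolated value = (4·A(h/2) − A(h)) / (4 − 1)
= (4·3.751008 − 3.514757) / 3
= 11.489275 / 3 = 3.829758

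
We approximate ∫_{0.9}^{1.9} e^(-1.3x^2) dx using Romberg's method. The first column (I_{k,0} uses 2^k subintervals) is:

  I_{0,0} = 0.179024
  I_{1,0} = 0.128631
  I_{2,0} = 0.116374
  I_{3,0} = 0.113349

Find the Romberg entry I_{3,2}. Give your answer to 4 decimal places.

0.1123

Richardson extrapolation on the trapezoidal column (denominator 4−1=3):
I_{2,1} = (4·0.116374 − 0.128631) / 3 = 0.112288
I_{3,1} = (4·0.113349 − 0.116374) / 3 = 0.112341
I_{3,2} = (16·0.112341 − 0.112288) / 15 = 0.112345
(Column j=1 coincides with Simpson's rule on the same nodes.)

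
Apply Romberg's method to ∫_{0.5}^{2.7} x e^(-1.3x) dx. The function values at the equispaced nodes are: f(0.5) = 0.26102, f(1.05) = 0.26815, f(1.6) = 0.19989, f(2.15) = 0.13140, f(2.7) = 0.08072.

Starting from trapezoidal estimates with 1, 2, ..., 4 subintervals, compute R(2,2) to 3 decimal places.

R(0,0) (trapezoid, 1 panel, h=2.2000): 0.37591
R(1,0) (trapezoid, 2 panels, h=1.1000): 0.40784
R(2,0) (trapezoid, 4 panels, h=0.5500): 0.42367
R(1,1) = 0.40784 + (0.40784 − 0.37591)/3 = 0.41848
R(2,1) = 0.42367 + (0.42367 − 0.40784)/3 = 0.42895
R(2,2) = 0.42895 + (0.42895 − 0.41848)/15 = 0.42965

0.430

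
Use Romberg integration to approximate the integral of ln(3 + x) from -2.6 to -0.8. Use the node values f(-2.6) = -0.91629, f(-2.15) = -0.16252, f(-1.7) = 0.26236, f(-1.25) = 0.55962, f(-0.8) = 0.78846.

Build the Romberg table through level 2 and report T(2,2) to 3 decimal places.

0.299

T(0,0) (trapezoid, 1 panel, h=1.8000): -0.11505
T(1,0) (trapezoid, 2 panels, h=0.9000): 0.17860
T(2,0) (trapezoid, 4 panels, h=0.4500): 0.26800
T(1,1) = 0.17860 + (0.17860 − (-0.11505))/3 = 0.27648
T(2,1) = 0.26800 + (0.26800 − 0.17860)/3 = 0.29780
T(2,2) = 0.29780 + (0.29780 − 0.27648)/15 = 0.29922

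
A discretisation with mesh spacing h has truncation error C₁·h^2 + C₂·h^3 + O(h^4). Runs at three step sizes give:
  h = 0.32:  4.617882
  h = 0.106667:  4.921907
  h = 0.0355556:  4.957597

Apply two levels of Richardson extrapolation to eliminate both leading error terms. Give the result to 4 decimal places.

4.9621

First eliminate the h^2 term (factor 3^2 = 9):
  B₁ = (9·4.921907 − 4.617882)/8 = 4.959910
  B₂ = (9·4.957597 − 4.921907)/8 = 4.962058
Then eliminate the h^3 term (factor 3^3 = 27):
  (27·4.962058 − 4.959910)/26 = 4.962141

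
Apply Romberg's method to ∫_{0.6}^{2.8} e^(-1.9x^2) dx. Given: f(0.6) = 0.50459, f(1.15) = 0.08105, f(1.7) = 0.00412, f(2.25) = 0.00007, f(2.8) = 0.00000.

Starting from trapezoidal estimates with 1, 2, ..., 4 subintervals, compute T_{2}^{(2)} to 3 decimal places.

0.151

T_{0}^{(0)} (trapezoid, 1 panel, h=2.2000): 0.55505
T_{1}^{(0)} (trapezoid, 2 panels, h=1.1000): 0.28206
T_{2}^{(0)} (trapezoid, 4 panels, h=0.5500): 0.18564
T_{1}^{(1)} = 0.28206 + (0.28206 − 0.55505)/3 = 0.19106
T_{2}^{(1)} = 0.18564 + (0.18564 − 0.28206)/3 = 0.15350
T_{2}^{(2)} = 0.15350 + (0.15350 − 0.19106)/15 = 0.15100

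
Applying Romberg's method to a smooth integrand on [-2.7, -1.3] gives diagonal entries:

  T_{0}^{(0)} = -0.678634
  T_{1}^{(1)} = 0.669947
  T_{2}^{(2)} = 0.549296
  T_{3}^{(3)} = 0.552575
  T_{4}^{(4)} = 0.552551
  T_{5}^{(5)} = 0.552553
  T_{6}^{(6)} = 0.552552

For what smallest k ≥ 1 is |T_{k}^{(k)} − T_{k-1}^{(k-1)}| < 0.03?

k = 3

|T_{1}^{(1)} − T_{0}^{(0)}| = 1.348581 ≥ 0.03
|T_{2}^{(2)} − T_{1}^{(1)}| = 0.120651 ≥ 0.03
|T_{3}^{(3)} − T_{2}^{(2)}| = 0.003279 < 0.03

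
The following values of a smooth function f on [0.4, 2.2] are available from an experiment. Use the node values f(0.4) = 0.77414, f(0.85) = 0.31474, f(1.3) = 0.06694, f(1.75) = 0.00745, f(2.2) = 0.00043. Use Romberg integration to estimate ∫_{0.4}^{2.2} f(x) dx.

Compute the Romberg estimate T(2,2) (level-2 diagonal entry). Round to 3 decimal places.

T(0,0) (trapezoid, 1 panel, h=1.8000): 0.69711
T(1,0) (trapezoid, 2 panels, h=0.9000): 0.40880
T(2,0) (trapezoid, 4 panels, h=0.4500): 0.34939
T(1,1) = 0.40880 + (0.40880 − 0.69711)/3 = 0.31270
T(2,1) = 0.34939 + (0.34939 − 0.40880)/3 = 0.32959
T(2,2) = 0.32959 + (0.32959 − 0.31270)/15 = 0.33072

0.331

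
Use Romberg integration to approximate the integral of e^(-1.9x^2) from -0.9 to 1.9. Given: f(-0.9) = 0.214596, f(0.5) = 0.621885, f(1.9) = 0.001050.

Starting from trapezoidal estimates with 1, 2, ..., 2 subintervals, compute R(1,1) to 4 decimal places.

R(0,0) (trapezoid, 1 panel, h=2.8000): 0.301904
R(1,0) (trapezoid, 2 panels, h=1.4000): 1.021591
R(1,1) = 1.021591 + (1.021591 − 0.301904)/3 = 1.261487

1.2615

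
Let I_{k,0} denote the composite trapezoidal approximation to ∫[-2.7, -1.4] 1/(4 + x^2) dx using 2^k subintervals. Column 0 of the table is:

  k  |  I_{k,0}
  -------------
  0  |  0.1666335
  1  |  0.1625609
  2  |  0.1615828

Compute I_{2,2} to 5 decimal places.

0.16126

I_{1,1} = (4·0.1625609 − 0.1666335) / 3 = 0.1612034
I_{2,1} = 0.1615828 + (0.1615828 − 0.1625609)/3 = 0.1612568
I_{2,2} = 0.1612568 + (0.1612568 − 0.1612034)/15 = 0.1612604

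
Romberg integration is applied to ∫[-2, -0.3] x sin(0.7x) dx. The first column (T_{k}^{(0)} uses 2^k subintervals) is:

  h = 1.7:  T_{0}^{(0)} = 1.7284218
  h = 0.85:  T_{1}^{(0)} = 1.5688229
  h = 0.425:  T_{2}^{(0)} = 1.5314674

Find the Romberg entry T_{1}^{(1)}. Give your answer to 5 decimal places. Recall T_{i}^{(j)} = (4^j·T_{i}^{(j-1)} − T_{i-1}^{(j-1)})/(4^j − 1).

1.51562

Richardson extrapolation on the trapezoidal column (denominator 4−1=3):
T_{1}^{(1)} = (4·1.5688229 − 1.7284218) / 3 = 1.5156233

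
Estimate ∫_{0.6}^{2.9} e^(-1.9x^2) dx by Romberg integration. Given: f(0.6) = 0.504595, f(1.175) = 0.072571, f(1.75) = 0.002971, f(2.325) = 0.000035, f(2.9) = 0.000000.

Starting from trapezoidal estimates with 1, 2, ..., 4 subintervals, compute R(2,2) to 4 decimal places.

0.1506

R(0,0) (trapezoid, 1 panel, h=2.3000): 0.580284
R(1,0) (trapezoid, 2 panels, h=1.1500): 0.293559
R(2,0) (trapezoid, 4 panels, h=0.5750): 0.188528
R(1,1) = 0.293559 + (0.293559 − 0.580284)/3 = 0.197984
R(2,1) = 0.188528 + (0.188528 − 0.293559)/3 = 0.153518
R(2,2) = 0.153518 + (0.153518 − 0.197984)/15 = 0.150554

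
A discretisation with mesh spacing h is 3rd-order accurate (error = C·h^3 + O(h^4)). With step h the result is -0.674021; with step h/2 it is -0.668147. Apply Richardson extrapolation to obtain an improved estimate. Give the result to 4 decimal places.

The leading error scales as h^3; refining by a factor of 2 reduces it by 2^3 = 8.
Extrapolated value = (8·A(h/2) − A(h)) / (8 − 1)
= (8·(-0.668147) − (-0.674021)) / 7
= -4.671155 / 7 = -0.667308

-0.6673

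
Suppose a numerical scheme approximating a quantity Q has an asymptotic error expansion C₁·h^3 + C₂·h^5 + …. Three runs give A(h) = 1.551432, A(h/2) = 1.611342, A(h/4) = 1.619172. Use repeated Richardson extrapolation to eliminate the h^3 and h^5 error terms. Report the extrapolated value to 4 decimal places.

1.6203

First eliminate the h^3 term (factor 2^3 = 8):
  B₁ = (8·1.611342 − 1.551432)/7 = 1.619901
  B₂ = (8·1.619172 − 1.611342)/7 = 1.620291
Then eliminate the h^5 term (factor 2^5 = 32):
  (32·1.620291 − 1.619901)/31 = 1.620304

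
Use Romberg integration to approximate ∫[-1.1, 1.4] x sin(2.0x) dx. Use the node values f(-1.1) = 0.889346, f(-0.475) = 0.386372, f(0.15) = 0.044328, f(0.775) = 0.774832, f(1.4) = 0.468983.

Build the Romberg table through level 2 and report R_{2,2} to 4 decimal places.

1.3111

R_{0,0} (trapezoid, 1 panel, h=2.5000): 1.697911
R_{1,0} (trapezoid, 2 panels, h=1.2500): 0.904366
R_{2,0} (trapezoid, 4 panels, h=0.6250): 1.177935
R_{1,1} = 0.904366 + (0.904366 − 1.697911)/3 = 0.639851
R_{2,1} = 1.177935 + (1.177935 − 0.904366)/3 = 1.269125
R_{2,2} = 1.269125 + (1.269125 − 0.639851)/15 = 1.311077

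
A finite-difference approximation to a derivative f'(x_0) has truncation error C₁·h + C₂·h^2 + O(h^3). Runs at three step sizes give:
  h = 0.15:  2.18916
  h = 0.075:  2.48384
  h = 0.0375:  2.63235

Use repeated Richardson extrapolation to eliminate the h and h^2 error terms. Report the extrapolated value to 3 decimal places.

First eliminate the h term (factor 2^1 = 2):
  B₁ = (2·2.48384 − 2.18916)/1 = 2.77852
  B₂ = (2·2.63235 − 2.48384)/1 = 2.78086
Then eliminate the h^2 term (factor 2^2 = 4):
  (4·2.78086 − 2.77852)/3 = 2.78164

2.782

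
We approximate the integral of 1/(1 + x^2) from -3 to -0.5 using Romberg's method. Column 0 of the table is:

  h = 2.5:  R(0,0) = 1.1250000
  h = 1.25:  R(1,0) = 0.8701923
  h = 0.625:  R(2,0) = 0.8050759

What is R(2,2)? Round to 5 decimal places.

0.78324

Richardson extrapolation on the trapezoidal column (denominator 4−1=3):
R(1,1) = 0.8701923 + (0.8701923 − 1.1250000)/3 = 0.7852564
R(2,1) = (4·0.8050759 − 0.8701923) / 3 = 0.7833704
R(2,2) = 0.7833704 + (0.7833704 − 0.7852564)/15 = 0.7832447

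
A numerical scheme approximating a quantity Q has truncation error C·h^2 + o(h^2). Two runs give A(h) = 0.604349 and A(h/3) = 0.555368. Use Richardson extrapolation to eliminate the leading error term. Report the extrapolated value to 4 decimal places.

The leading error scales as h^2; refining by a factor of 3 reduces it by 3^2 = 9.
Extrapolated value = (9·A(h/3) − A(h)) / (9 − 1)
= (9·0.555368 − 0.604349) / 8
= 4.393963 / 8 = 0.549245

0.5492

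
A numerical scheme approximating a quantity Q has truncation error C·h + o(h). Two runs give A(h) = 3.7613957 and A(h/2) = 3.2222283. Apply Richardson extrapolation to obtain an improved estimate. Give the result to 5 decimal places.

2.68306

Extrapolated value = (2·A(h/2) − A(h)) / (2 − 1)
= (2·3.2222283 − 3.7613957) / 1
= 2.6830609 / 1 = 2.6830609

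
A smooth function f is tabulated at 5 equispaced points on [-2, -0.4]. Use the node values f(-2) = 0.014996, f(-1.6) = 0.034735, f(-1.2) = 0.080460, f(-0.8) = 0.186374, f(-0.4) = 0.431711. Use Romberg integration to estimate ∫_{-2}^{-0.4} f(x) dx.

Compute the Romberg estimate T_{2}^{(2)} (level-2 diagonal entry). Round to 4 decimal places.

0.1985

T_{0}^{(0)} (trapezoid, 1 panel, h=1.6000): 0.357366
T_{1}^{(0)} (trapezoid, 2 panels, h=0.8000): 0.243051
T_{2}^{(0)} (trapezoid, 4 panels, h=0.4000): 0.209969
T_{1}^{(1)} = 0.243051 + (0.243051 − 0.357366)/3 = 0.204946
T_{2}^{(1)} = 0.209969 + (0.209969 − 0.243051)/3 = 0.198942
T_{2}^{(2)} = 0.198942 + (0.198942 − 0.204946)/15 = 0.198542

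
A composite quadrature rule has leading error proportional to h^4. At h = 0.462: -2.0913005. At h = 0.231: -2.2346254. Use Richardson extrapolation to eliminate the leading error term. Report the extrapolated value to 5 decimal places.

-2.24418

The leading error scales as h^4; refining by a factor of 2 reduces it by 2^4 = 16.
Extrapolated value = (16·A(h/2) − A(h)) / (16 − 1)
= (16·(-2.2346254) − (-2.0913005)) / 15
= -33.6627059 / 15 = -2.2441804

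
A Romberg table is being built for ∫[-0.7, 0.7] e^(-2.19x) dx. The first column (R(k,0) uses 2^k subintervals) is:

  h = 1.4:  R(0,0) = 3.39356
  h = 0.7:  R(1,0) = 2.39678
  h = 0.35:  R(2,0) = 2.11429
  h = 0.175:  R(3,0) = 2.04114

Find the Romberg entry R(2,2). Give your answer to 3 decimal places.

2.017

R(1,1) = 2.39678 + (2.39678 − 3.39356)/3 = 2.06452
R(2,1) = (4·2.11429 − 2.39678) / 3 = 2.02013
R(2,2) = 2.02013 + (2.02013 − 2.06452)/15 = 2.01717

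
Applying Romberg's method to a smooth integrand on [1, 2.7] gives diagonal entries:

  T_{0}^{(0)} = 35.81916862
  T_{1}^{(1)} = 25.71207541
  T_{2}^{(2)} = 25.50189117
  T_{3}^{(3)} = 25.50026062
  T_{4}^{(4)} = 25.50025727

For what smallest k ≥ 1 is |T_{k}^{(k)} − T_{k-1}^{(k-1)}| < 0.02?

k = 3

|T_{1}^{(1)} − T_{0}^{(0)}| = 10.10709321 ≥ 0.02
|T_{2}^{(2)} − T_{1}^{(1)}| = 0.21018424 ≥ 0.02
|T_{3}^{(3)} − T_{2}^{(2)}| = 0.00163055 < 0.02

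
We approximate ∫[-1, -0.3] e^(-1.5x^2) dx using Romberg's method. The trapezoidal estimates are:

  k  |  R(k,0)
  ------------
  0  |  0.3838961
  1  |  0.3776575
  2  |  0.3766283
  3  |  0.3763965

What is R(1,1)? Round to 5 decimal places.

0.37558

Richardson extrapolation on the trapezoidal column (denominator 4−1=3):
R(1,1) = (4·0.3776575 − 0.3838961) / 3 = 0.3755780
(Column j=1 coincides with Simpson's rule on the same nodes.)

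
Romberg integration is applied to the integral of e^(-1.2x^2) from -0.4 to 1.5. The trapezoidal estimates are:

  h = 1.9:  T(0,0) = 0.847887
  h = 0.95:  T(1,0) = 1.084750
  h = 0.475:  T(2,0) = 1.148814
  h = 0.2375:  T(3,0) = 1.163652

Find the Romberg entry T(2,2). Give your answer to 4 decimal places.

T(1,1) = (4·1.084750 − 0.847887) / 3 = 1.163704
T(2,1) = (4·1.148814 − 1.084750) / 3 = 1.170169
T(2,2) = 1.170169 + (1.170169 − 1.163704)/15 = 1.170600

1.1706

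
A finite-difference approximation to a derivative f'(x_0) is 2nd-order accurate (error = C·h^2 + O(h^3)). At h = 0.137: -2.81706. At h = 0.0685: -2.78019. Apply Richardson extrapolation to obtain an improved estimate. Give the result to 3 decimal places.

-2.768

Extrapolated value = (4·A(h/2) − A(h)) / (4 − 1)
= (4·(-2.78019) − (-2.81706)) / 3
= -8.30370 / 3 = -2.76790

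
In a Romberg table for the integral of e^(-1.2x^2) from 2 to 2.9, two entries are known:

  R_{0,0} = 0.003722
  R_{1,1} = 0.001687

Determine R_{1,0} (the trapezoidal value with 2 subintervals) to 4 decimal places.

From R_{1,1} = (4·R_{1,0} − R_{0,0})/3, solve for R_{1,0}:
4·R_{1,0} = 3·0.001687 + 0.003722 = 0.008783
R_{1,0} = 0.002196

0.0022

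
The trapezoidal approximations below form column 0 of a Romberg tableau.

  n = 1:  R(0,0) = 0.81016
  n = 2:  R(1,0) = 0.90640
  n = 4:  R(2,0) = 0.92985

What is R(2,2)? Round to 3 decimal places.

0.938

Richardson extrapolation on the trapezoidal column (denominator 4−1=3):
R(1,1) = (4·0.90640 − 0.81016) / 3 = 0.93848
R(2,1) = (4·0.92985 − 0.90640) / 3 = 0.93767
R(2,2) = 0.93767 + (0.93767 − 0.93848)/15 = 0.93762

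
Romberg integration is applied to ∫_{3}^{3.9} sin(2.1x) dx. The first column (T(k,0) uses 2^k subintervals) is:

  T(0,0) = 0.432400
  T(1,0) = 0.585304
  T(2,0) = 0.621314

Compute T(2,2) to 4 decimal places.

T(1,1) = 0.585304 + (0.585304 − 0.432400)/3 = 0.636272
T(2,1) = 0.621314 + (0.621314 − 0.585304)/3 = 0.633317
T(2,2) = (16·0.633317 − 0.636272) / 15 = 0.633120

0.6331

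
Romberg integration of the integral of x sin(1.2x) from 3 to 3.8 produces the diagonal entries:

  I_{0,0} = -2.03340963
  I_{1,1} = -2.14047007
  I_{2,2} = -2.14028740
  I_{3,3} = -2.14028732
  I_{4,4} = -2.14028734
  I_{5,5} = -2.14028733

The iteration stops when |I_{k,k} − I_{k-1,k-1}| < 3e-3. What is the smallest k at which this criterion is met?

|I_{1,1} − I_{0,0}| = 0.10706044 ≥ 3e-3
|I_{2,2} − I_{1,1}| = 0.00018267 < 3e-3

k = 2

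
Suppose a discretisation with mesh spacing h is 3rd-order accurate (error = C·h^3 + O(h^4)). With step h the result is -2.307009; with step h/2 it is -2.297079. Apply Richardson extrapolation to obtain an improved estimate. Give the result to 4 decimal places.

Extrapolated value = (8·A(h/2) − A(h)) / (8 − 1)
= (8·(-2.297079) − (-2.307009)) / 7
= -16.069623 / 7 = -2.295660

-2.2957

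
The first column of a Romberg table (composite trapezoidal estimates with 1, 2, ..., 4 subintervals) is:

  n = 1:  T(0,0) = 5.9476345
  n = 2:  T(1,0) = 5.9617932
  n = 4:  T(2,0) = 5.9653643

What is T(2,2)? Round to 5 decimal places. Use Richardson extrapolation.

5.96656

T(1,1) = 5.9617932 + (5.9617932 − 5.9476345)/3 = 5.9665128
T(2,1) = (4·5.9653643 − 5.9617932) / 3 = 5.9665547
T(2,2) = 5.9665547 + (5.9665547 − 5.9665128)/15 = 5.9665575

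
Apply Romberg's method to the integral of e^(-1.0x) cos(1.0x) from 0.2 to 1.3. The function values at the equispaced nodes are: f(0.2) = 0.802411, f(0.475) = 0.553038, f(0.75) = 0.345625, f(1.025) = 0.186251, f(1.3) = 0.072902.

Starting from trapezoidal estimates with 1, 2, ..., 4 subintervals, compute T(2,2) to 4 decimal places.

0.4147

T(0,0) (trapezoid, 1 panel, h=1.1000): 0.481422
T(1,0) (trapezoid, 2 panels, h=0.5500): 0.430805
T(2,0) (trapezoid, 4 panels, h=0.2750): 0.418707
T(1,1) = 0.430805 + (0.430805 − 0.481422)/3 = 0.413933
T(2,1) = 0.418707 + (0.418707 − 0.430805)/3 = 0.414674
T(2,2) = 0.414674 + (0.414674 − 0.413933)/15 = 0.414723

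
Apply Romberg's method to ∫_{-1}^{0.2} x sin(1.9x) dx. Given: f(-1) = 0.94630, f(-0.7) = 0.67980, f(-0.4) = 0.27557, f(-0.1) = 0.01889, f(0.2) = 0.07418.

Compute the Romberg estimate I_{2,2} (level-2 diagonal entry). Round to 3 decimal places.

0.437

I_{0,0} (trapezoid, 1 panel, h=1.2000): 0.61229
I_{1,0} (trapezoid, 2 panels, h=0.6000): 0.47149
I_{2,0} (trapezoid, 4 panels, h=0.3000): 0.44535
I_{1,1} = 0.47149 + (0.47149 − 0.61229)/3 = 0.42456
I_{2,1} = 0.44535 + (0.44535 − 0.47149)/3 = 0.43664
I_{2,2} = 0.43664 + (0.43664 − 0.42456)/15 = 0.43745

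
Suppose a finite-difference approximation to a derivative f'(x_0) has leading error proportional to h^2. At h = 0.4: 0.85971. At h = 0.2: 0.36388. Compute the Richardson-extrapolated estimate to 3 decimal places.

0.199

The leading error scales as h^2; refining by a factor of 2 reduces it by 2^2 = 4.
Extrapolated value = (4·A(h/2) − A(h)) / (4 − 1)
= (4·0.36388 − 0.85971) / 3
= 0.59581 / 3 = 0.19860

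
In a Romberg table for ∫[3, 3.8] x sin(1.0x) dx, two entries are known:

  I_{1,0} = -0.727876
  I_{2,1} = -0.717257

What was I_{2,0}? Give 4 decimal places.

From I_{2,1} = (4·I_{2,0} − I_{1,0})/3, solve for I_{2,0}:
4·I_{2,0} = 3·(-0.717257) + (-0.727876) = -2.879647
I_{2,0} = -0.719912

-0.7199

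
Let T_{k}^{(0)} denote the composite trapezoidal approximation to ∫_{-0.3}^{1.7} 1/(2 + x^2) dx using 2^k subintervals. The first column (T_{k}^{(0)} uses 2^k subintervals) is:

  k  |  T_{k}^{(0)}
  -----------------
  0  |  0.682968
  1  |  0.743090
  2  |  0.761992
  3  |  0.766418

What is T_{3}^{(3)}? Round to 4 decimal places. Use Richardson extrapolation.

0.7679

Richardson extrapolation on the trapezoidal column (denominator 4−1=3):
T_{1}^{(1)} = (4·0.743090 − 0.682968) / 3 = 0.763131
T_{2}^{(1)} = (4·0.761992 − 0.743090) / 3 = 0.768293
T_{3}^{(1)} = (4·0.766418 − 0.761992) / 3 = 0.767893
T_{2}^{(2)} = (16·0.768293 − 0.763131) / 15 = 0.768637
T_{3}^{(2)} = 0.767893 + (0.767893 − 0.768293)/15 = 0.767866
T_{3}^{(3)} = (64·0.767866 − 0.768637) / 63 = 0.767854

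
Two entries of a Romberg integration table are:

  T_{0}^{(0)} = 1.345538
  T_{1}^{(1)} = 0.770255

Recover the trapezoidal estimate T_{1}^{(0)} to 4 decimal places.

0.9141

From T_{1}^{(1)} = (4·T_{1}^{(0)} − T_{0}^{(0)})/3, solve for T_{1}^{(0)}:
4·T_{1}^{(0)} = 3·0.770255 + 1.345538 = 3.656303
T_{1}^{(0)} = 0.914076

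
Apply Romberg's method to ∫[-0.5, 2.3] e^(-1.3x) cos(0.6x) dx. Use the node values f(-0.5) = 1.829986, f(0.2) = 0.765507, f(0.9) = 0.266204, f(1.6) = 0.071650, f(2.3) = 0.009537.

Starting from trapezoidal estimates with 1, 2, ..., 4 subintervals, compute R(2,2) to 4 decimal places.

1.3334

R(0,0) (trapezoid, 1 panel, h=2.8000): 2.575332
R(1,0) (trapezoid, 2 panels, h=1.4000): 1.660352
R(2,0) (trapezoid, 4 panels, h=0.7000): 1.416186
R(1,1) = 1.660352 + (1.660352 − 2.575332)/3 = 1.355359
R(2,1) = 1.416186 + (1.416186 − 1.660352)/3 = 1.334797
R(2,2) = 1.334797 + (1.334797 − 1.355359)/15 = 1.333426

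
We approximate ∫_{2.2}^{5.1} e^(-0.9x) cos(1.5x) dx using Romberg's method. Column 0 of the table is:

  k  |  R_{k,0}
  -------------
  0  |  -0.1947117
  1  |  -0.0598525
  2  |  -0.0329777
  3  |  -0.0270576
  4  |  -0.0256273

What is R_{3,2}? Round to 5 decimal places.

Richardson extrapolation on the trapezoidal column (denominator 4−1=3):
R_{2,1} = (4·(-0.0329777) − (-0.0598525)) / 3 = -0.0240194
R_{3,1} = -0.0270576 + (-0.0270576 − (-0.0329777))/3 = -0.0250842
R_{3,2} = -0.0250842 + (-0.0250842 − (-0.0240194))/15 = -0.0251552

-0.02516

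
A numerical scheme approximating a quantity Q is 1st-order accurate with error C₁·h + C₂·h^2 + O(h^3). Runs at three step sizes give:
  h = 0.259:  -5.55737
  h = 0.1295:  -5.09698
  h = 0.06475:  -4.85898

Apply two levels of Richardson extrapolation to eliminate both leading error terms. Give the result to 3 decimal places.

-4.616

First eliminate the h term (factor 2^1 = 2):
  B₁ = (2·(-5.09698) − (-5.55737))/1 = -4.63659
  B₂ = (2·(-4.85898) − (-5.09698))/1 = -4.62098
Then eliminate the h^2 term (factor 2^2 = 4):
  (4·(-4.62098) − (-4.63659))/3 = -4.61578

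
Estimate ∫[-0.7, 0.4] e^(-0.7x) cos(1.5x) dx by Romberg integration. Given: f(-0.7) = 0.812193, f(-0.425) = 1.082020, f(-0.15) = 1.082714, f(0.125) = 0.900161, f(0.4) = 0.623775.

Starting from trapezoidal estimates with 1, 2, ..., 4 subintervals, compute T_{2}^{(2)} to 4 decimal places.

T_{0}^{(0)} (trapezoid, 1 panel, h=1.1000): 0.789782
T_{1}^{(0)} (trapezoid, 2 panels, h=0.5500): 0.990384
T_{2}^{(0)} (trapezoid, 4 panels, h=0.2750): 1.040292
T_{1}^{(1)} = 0.990384 + (0.990384 − 0.789782)/3 = 1.057251
T_{2}^{(1)} = 1.040292 + (1.040292 − 0.990384)/3 = 1.056928
T_{2}^{(2)} = 1.056928 + (1.056928 − 1.057251)/15 = 1.056906

1.0569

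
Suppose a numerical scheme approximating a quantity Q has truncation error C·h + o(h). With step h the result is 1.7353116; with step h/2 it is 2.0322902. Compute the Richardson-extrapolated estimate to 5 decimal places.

2.32927

The leading error scales as h; refining by a factor of 2 reduces it by 2^1 = 2.
Extrapolated value = (2·A(h/2) − A(h)) / (2 − 1)
= (2·2.0322902 − 1.7353116) / 1
= 2.3292688 / 1 = 2.3292688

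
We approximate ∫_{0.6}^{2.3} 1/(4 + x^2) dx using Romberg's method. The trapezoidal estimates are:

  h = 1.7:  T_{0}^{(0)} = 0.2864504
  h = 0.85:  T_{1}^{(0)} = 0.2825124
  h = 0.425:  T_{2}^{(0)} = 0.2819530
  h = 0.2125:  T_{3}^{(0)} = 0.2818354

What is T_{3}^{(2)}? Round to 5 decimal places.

T_{2}^{(1)} = 0.2819530 + (0.2819530 − 0.2825124)/3 = 0.2817665
T_{3}^{(1)} = (4·0.2818354 − 0.2819530) / 3 = 0.2817962
T_{3}^{(2)} = (16·0.2817962 − 0.2817665) / 15 = 0.2817982

0.28180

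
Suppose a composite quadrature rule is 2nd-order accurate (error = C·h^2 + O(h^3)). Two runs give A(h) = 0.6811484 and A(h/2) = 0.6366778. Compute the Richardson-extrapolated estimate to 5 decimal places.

The leading error scales as h^2; refining by a factor of 2 reduces it by 2^2 = 4.
Extrapolated value = (4·A(h/2) − A(h)) / (4 − 1)
= (4·0.6366778 − 0.6811484) / 3
= 1.8655628 / 3 = 0.6218543

0.62185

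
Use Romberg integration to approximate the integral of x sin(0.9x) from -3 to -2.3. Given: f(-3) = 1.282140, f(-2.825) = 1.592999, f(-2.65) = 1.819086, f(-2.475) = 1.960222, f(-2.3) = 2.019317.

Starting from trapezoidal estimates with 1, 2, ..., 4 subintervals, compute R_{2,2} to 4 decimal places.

R_{0,0} (trapezoid, 1 panel, h=0.7000): 1.155510
R_{1,0} (trapezoid, 2 panels, h=0.3500): 1.214435
R_{2,0} (trapezoid, 4 panels, h=0.1750): 1.229031
R_{1,1} = 1.214435 + (1.214435 − 1.155510)/3 = 1.234077
R_{2,1} = 1.229031 + (1.229031 − 1.214435)/3 = 1.233896
R_{2,2} = 1.233896 + (1.233896 − 1.234077)/15 = 1.233884

1.2339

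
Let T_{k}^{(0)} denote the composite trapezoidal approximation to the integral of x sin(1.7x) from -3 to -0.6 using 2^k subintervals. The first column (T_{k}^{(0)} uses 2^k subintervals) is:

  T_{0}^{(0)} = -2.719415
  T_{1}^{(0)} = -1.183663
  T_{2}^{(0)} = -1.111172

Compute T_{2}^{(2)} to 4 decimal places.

-1.1147

Richardson extrapolation on the trapezoidal column (denominator 4−1=3):
T_{1}^{(1)} = -1.183663 + (-1.183663 − (-2.719415))/3 = -0.671746
T_{2}^{(1)} = (4·(-1.111172) − (-1.183663)) / 3 = -1.087008
T_{2}^{(2)} = (16·(-1.087008) − (-0.671746)) / 15 = -1.114692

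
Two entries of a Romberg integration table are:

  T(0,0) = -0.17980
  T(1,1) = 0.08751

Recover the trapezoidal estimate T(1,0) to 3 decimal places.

0.021

From T(1,1) = (4·T(1,0) − T(0,0))/3, solve for T(1,0):
4·T(1,0) = 3·0.08751 + (-0.17980) = 0.08273
T(1,0) = 0.02068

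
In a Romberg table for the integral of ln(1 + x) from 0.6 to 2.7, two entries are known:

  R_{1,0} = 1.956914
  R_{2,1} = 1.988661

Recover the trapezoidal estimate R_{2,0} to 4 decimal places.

1.9807

From R_{2,1} = (4·R_{2,0} − R_{1,0})/3, solve for R_{2,0}:
4·R_{2,0} = 3·1.988661 + 1.956914 = 7.922897
R_{2,0} = 1.980724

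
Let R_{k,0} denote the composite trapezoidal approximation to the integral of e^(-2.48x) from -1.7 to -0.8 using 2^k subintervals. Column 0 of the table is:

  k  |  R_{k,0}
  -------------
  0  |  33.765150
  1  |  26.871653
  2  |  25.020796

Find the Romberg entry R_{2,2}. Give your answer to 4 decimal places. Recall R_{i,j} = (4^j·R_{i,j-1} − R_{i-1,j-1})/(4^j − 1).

Richardson extrapolation on the trapezoidal column (denominator 4−1=3):
R_{1,1} = (4·26.871653 − 33.765150) / 3 = 24.573821
R_{2,1} = 25.020796 + (25.020796 − 26.871653)/3 = 24.403844
R_{2,2} = (16·24.403844 − 24.573821) / 15 = 24.392512
(Column j=1 coincides with Simpson's rule on the same nodes.)

24.3925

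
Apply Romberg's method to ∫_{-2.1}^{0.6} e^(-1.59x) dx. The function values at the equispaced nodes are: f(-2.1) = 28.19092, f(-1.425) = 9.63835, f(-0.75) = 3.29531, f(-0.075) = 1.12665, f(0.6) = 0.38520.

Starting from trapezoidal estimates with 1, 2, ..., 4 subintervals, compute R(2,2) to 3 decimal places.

17.522

R(0,0) (trapezoid, 1 panel, h=2.7000): 38.57776
R(1,0) (trapezoid, 2 panels, h=1.3500): 23.73755
R(2,0) (trapezoid, 4 panels, h=0.6750): 19.13515
R(1,1) = 23.73755 + (23.73755 − 38.57776)/3 = 18.79081
R(2,1) = 19.13515 + (19.13515 − 23.73755)/3 = 17.60102
R(2,2) = 17.60102 + (17.60102 − 18.79081)/15 = 17.52170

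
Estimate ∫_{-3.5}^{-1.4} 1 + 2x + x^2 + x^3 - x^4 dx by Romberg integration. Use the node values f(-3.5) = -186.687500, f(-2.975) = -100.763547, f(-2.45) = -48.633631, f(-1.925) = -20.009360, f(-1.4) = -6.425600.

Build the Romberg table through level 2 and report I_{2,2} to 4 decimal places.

-135.3363

I_{0,0} (trapezoid, 1 panel, h=2.1000): -202.768755
I_{1,0} (trapezoid, 2 panels, h=1.0500): -152.449690
I_{2,0} (trapezoid, 4 panels, h=0.5250): -139.630621
I_{1,1} = -152.449690 + (-152.449690 − (-202.768755))/3 = -135.676668
I_{2,1} = -139.630621 + (-139.630621 − (-152.449690))/3 = -135.357598
I_{2,2} = -135.357598 + (-135.357598 − (-135.676668))/15 = -135.336327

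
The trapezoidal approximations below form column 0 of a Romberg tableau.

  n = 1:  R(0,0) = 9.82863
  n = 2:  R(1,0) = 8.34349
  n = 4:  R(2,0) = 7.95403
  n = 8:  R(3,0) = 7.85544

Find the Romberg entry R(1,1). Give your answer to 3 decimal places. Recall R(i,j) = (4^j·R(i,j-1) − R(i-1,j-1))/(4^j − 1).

7.848

Richardson extrapolation on the trapezoidal column (denominator 4−1=3):
R(1,1) = (4·8.34349 − 9.82863) / 3 = 7.84844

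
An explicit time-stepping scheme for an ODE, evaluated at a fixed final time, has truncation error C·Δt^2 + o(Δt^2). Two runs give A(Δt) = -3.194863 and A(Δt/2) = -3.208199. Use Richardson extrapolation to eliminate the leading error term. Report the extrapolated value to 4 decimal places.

-3.2126

The leading error scales as Δt^2; refining by a factor of 2 reduces it by 2^2 = 4.
Extrapolated value = (4·A(Δt/2) − A(Δt)) / (4 − 1)
= (4·(-3.208199) − (-3.194863)) / 3
= -9.637933 / 3 = -3.212644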